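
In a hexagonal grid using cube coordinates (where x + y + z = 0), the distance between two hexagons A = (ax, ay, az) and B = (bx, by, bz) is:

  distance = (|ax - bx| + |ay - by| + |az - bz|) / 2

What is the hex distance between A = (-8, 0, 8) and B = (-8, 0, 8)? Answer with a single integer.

Answer: 0

Derivation:
|ax - bx| = |-8 - (-8)| = 0
|ay - by| = |0 - 0| = 0
|az - bz| = |8 - 8| = 0
distance = (0 + 0 + 0) / 2 = 0 / 2 = 0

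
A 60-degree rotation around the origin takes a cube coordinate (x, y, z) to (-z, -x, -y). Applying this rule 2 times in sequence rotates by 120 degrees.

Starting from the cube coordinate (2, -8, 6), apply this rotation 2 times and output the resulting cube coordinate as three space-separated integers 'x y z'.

Start: (2, -8, 6)
Step 1: (2, -8, 6) -> (-(6), -(2), -(-8)) = (-6, -2, 8)
Step 2: (-6, -2, 8) -> (-(8), -(-6), -(-2)) = (-8, 6, 2)

Answer: -8 6 2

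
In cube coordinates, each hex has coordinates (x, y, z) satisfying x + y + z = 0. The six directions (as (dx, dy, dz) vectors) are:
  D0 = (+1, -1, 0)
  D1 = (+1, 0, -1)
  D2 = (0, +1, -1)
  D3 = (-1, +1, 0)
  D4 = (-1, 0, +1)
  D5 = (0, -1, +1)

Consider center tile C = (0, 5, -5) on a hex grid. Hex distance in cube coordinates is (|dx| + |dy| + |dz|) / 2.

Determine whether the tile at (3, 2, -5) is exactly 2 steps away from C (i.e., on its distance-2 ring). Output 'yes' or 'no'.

Answer: no

Derivation:
|px - cx| = |3 - 0| = 3
|py - cy| = |2 - 5| = 3
|pz - cz| = |-5 - (-5)| = 0
distance = (3+3+0)/2 = 6/2 = 3
radius = 2; distance != radius -> no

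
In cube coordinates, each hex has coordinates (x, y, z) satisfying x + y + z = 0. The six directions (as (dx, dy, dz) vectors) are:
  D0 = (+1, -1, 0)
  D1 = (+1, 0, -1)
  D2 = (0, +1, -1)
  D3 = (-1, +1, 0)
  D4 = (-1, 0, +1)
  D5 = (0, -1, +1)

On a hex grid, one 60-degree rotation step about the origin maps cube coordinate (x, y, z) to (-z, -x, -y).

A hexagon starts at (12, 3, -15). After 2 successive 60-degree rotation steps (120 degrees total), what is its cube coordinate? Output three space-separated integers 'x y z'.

Start: (12, 3, -15)
Step 1: (12, 3, -15) -> (-(-15), -(12), -(3)) = (15, -12, -3)
Step 2: (15, -12, -3) -> (-(-3), -(15), -(-12)) = (3, -15, 12)

Answer: 3 -15 12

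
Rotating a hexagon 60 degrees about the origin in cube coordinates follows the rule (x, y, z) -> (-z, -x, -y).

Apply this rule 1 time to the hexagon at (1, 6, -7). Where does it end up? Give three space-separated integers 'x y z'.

Start: (1, 6, -7)
Step 1: (1, 6, -7) -> (-(-7), -(1), -(6)) = (7, -1, -6)

Answer: 7 -1 -6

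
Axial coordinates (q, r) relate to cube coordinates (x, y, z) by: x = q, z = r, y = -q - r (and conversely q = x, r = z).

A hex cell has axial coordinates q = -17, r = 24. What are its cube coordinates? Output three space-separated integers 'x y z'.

x = q = -17
z = r = 24
y = -x - z = -(-17) - (24) = -7

Answer: -17 -7 24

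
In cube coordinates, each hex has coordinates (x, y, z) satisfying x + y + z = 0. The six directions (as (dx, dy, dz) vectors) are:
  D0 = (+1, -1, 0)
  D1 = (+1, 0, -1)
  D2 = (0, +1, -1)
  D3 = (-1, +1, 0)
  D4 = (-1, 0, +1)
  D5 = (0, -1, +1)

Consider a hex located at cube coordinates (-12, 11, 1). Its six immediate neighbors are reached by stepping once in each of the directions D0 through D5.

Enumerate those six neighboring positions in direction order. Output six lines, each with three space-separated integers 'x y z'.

Center: (-12, 11, 1). Add each direction:
  D0: (-12, 11, 1) + (1, -1, 0) = (-11, 10, 1)
  D1: (-12, 11, 1) + (1, 0, -1) = (-11, 11, 0)
  D2: (-12, 11, 1) + (0, 1, -1) = (-12, 12, 0)
  D3: (-12, 11, 1) + (-1, 1, 0) = (-13, 12, 1)
  D4: (-12, 11, 1) + (-1, 0, 1) = (-13, 11, 2)
  D5: (-12, 11, 1) + (0, -1, 1) = (-12, 10, 2)

Answer: -11 10 1
-11 11 0
-12 12 0
-13 12 1
-13 11 2
-12 10 2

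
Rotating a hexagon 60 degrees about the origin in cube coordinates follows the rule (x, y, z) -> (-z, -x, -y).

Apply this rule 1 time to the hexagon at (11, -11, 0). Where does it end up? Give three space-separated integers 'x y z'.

Start: (11, -11, 0)
Step 1: (11, -11, 0) -> (-(0), -(11), -(-11)) = (0, -11, 11)

Answer: 0 -11 11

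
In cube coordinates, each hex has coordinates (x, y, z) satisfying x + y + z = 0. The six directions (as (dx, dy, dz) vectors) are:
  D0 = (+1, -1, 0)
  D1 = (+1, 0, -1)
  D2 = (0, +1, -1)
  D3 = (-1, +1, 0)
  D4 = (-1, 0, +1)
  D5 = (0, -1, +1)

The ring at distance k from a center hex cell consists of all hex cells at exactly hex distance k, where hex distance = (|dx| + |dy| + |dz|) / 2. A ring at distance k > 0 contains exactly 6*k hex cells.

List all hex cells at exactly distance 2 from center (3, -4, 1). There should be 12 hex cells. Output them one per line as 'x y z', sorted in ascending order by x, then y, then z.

Answer: 1 -4 3
1 -3 2
1 -2 1
2 -5 3
2 -2 0
3 -6 3
3 -2 -1
4 -6 2
4 -3 -1
5 -6 1
5 -5 0
5 -4 -1

Derivation:
Walk ring at distance 2 from (3, -4, 1):
Start at center + D4*2 = (1, -4, 3)
  hex 0: (1, -4, 3)
  hex 1: (2, -5, 3)
  hex 2: (3, -6, 3)
  hex 3: (4, -6, 2)
  hex 4: (5, -6, 1)
  hex 5: (5, -5, 0)
  hex 6: (5, -4, -1)
  hex 7: (4, -3, -1)
  hex 8: (3, -2, -1)
  hex 9: (2, -2, 0)
  hex 10: (1, -2, 1)
  hex 11: (1, -3, 2)
Sorted: 12 hexes.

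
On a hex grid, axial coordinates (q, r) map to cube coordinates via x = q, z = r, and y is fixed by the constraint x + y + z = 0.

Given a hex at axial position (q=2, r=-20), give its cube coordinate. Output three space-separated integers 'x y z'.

x = q = 2
z = r = -20
y = -x - z = -(2) - (-20) = 18

Answer: 2 18 -20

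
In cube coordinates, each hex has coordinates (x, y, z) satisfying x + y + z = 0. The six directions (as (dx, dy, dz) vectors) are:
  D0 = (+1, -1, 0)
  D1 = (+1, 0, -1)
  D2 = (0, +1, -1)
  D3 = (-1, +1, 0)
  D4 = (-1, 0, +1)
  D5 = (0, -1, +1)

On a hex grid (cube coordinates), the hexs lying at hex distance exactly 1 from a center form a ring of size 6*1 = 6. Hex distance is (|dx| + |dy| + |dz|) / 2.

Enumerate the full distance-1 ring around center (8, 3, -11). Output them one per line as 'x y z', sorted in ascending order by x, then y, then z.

Answer: 7 3 -10
7 4 -11
8 2 -10
8 4 -12
9 2 -11
9 3 -12

Derivation:
Walk ring at distance 1 from (8, 3, -11):
Start at center + D4*1 = (7, 3, -10)
  hex 0: (7, 3, -10)
  hex 1: (8, 2, -10)
  hex 2: (9, 2, -11)
  hex 3: (9, 3, -12)
  hex 4: (8, 4, -12)
  hex 5: (7, 4, -11)
Sorted: 6 hexes.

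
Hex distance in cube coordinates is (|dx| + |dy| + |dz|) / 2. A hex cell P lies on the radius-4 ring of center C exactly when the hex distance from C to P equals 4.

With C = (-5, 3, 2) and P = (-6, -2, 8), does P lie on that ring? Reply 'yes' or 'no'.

Answer: no

Derivation:
|px - cx| = |-6 - (-5)| = 1
|py - cy| = |-2 - 3| = 5
|pz - cz| = |8 - 2| = 6
distance = (1+5+6)/2 = 12/2 = 6
radius = 4; distance != radius -> no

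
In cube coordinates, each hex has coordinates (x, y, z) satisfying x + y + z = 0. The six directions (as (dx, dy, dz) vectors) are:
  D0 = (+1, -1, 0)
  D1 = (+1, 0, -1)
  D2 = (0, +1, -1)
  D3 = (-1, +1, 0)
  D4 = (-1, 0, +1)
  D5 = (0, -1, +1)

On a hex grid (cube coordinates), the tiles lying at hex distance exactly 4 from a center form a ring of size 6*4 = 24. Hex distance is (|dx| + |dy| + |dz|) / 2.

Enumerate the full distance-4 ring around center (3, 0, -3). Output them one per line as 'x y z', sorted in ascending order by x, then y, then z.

Walk ring at distance 4 from (3, 0, -3):
Start at center + D4*4 = (-1, 0, 1)
  hex 0: (-1, 0, 1)
  hex 1: (0, -1, 1)
  hex 2: (1, -2, 1)
  hex 3: (2, -3, 1)
  hex 4: (3, -4, 1)
  hex 5: (4, -4, 0)
  hex 6: (5, -4, -1)
  hex 7: (6, -4, -2)
  hex 8: (7, -4, -3)
  hex 9: (7, -3, -4)
  hex 10: (7, -2, -5)
  hex 11: (7, -1, -6)
  hex 12: (7, 0, -7)
  hex 13: (6, 1, -7)
  hex 14: (5, 2, -7)
  hex 15: (4, 3, -7)
  hex 16: (3, 4, -7)
  hex 17: (2, 4, -6)
  hex 18: (1, 4, -5)
  hex 19: (0, 4, -4)
  hex 20: (-1, 4, -3)
  hex 21: (-1, 3, -2)
  hex 22: (-1, 2, -1)
  hex 23: (-1, 1, 0)
Sorted: 24 hexes.

Answer: -1 0 1
-1 1 0
-1 2 -1
-1 3 -2
-1 4 -3
0 -1 1
0 4 -4
1 -2 1
1 4 -5
2 -3 1
2 4 -6
3 -4 1
3 4 -7
4 -4 0
4 3 -7
5 -4 -1
5 2 -7
6 -4 -2
6 1 -7
7 -4 -3
7 -3 -4
7 -2 -5
7 -1 -6
7 0 -7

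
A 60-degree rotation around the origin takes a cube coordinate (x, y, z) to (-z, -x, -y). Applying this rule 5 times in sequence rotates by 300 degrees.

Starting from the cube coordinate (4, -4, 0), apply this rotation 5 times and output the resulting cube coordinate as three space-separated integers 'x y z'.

Start: (4, -4, 0)
Step 1: (4, -4, 0) -> (-(0), -(4), -(-4)) = (0, -4, 4)
Step 2: (0, -4, 4) -> (-(4), -(0), -(-4)) = (-4, 0, 4)
Step 3: (-4, 0, 4) -> (-(4), -(-4), -(0)) = (-4, 4, 0)
Step 4: (-4, 4, 0) -> (-(0), -(-4), -(4)) = (0, 4, -4)
Step 5: (0, 4, -4) -> (-(-4), -(0), -(4)) = (4, 0, -4)

Answer: 4 0 -4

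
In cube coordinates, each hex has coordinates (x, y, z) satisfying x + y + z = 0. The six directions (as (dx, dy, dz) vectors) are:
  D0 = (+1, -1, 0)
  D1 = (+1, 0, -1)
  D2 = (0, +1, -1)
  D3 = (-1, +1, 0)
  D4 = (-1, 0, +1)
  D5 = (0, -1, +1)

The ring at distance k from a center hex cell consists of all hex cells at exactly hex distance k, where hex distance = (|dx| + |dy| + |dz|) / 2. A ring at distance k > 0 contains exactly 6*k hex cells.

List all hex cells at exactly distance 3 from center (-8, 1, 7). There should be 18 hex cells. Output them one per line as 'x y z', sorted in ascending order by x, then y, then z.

Answer: -11 1 10
-11 2 9
-11 3 8
-11 4 7
-10 0 10
-10 4 6
-9 -1 10
-9 4 5
-8 -2 10
-8 4 4
-7 -2 9
-7 3 4
-6 -2 8
-6 2 4
-5 -2 7
-5 -1 6
-5 0 5
-5 1 4

Derivation:
Walk ring at distance 3 from (-8, 1, 7):
Start at center + D4*3 = (-11, 1, 10)
  hex 0: (-11, 1, 10)
  hex 1: (-10, 0, 10)
  hex 2: (-9, -1, 10)
  hex 3: (-8, -2, 10)
  hex 4: (-7, -2, 9)
  hex 5: (-6, -2, 8)
  hex 6: (-5, -2, 7)
  hex 7: (-5, -1, 6)
  hex 8: (-5, 0, 5)
  hex 9: (-5, 1, 4)
  hex 10: (-6, 2, 4)
  hex 11: (-7, 3, 4)
  hex 12: (-8, 4, 4)
  hex 13: (-9, 4, 5)
  hex 14: (-10, 4, 6)
  hex 15: (-11, 4, 7)
  hex 16: (-11, 3, 8)
  hex 17: (-11, 2, 9)
Sorted: 18 hexes.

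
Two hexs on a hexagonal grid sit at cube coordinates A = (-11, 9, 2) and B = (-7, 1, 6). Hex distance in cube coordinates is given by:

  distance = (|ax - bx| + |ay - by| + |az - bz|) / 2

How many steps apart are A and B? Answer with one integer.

|ax - bx| = |-11 - (-7)| = 4
|ay - by| = |9 - 1| = 8
|az - bz| = |2 - 6| = 4
distance = (4 + 8 + 4) / 2 = 16 / 2 = 8

Answer: 8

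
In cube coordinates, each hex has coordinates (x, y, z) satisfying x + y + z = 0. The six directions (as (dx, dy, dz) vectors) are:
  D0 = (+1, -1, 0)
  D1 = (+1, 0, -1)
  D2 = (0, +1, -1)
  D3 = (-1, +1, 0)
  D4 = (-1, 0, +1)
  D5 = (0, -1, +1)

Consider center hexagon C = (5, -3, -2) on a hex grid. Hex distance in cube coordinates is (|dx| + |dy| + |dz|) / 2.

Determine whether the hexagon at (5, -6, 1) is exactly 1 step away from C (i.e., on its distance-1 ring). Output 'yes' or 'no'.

Answer: no

Derivation:
|px - cx| = |5 - 5| = 0
|py - cy| = |-6 - (-3)| = 3
|pz - cz| = |1 - (-2)| = 3
distance = (0+3+3)/2 = 6/2 = 3
radius = 1; distance != radius -> no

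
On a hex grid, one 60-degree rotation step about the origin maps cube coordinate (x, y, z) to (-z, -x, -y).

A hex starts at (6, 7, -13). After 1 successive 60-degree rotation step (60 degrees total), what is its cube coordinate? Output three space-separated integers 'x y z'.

Start: (6, 7, -13)
Step 1: (6, 7, -13) -> (-(-13), -(6), -(7)) = (13, -6, -7)

Answer: 13 -6 -7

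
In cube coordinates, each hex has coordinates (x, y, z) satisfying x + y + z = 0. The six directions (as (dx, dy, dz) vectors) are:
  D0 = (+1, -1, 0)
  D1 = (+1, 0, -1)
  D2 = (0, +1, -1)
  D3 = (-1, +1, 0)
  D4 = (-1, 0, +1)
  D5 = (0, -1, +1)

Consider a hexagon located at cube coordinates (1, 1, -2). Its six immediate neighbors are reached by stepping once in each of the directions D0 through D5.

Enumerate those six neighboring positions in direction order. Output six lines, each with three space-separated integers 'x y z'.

Center: (1, 1, -2). Add each direction:
  D0: (1, 1, -2) + (1, -1, 0) = (2, 0, -2)
  D1: (1, 1, -2) + (1, 0, -1) = (2, 1, -3)
  D2: (1, 1, -2) + (0, 1, -1) = (1, 2, -3)
  D3: (1, 1, -2) + (-1, 1, 0) = (0, 2, -2)
  D4: (1, 1, -2) + (-1, 0, 1) = (0, 1, -1)
  D5: (1, 1, -2) + (0, -1, 1) = (1, 0, -1)

Answer: 2 0 -2
2 1 -3
1 2 -3
0 2 -2
0 1 -1
1 0 -1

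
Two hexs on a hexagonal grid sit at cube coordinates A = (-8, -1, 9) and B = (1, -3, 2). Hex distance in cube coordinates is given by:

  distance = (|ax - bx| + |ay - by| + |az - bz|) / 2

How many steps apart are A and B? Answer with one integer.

|ax - bx| = |-8 - 1| = 9
|ay - by| = |-1 - (-3)| = 2
|az - bz| = |9 - 2| = 7
distance = (9 + 2 + 7) / 2 = 18 / 2 = 9

Answer: 9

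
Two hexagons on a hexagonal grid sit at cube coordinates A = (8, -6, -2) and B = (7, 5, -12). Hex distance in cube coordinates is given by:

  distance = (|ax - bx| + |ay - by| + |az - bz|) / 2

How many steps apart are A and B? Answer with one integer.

|ax - bx| = |8 - 7| = 1
|ay - by| = |-6 - 5| = 11
|az - bz| = |-2 - (-12)| = 10
distance = (1 + 11 + 10) / 2 = 22 / 2 = 11

Answer: 11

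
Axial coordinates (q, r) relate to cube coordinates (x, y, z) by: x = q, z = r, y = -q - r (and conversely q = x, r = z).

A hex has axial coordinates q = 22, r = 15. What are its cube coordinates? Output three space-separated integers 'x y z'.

Answer: 22 -37 15

Derivation:
x = q = 22
z = r = 15
y = -x - z = -(22) - (15) = -37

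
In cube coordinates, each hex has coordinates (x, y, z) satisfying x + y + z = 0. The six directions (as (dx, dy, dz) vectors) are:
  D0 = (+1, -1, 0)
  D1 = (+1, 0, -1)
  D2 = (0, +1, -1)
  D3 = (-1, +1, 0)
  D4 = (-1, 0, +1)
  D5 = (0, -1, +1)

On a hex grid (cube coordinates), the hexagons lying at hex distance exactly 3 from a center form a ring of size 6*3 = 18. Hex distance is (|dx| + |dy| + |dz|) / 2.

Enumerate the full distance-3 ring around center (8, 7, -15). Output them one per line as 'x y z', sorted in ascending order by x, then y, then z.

Walk ring at distance 3 from (8, 7, -15):
Start at center + D4*3 = (5, 7, -12)
  hex 0: (5, 7, -12)
  hex 1: (6, 6, -12)
  hex 2: (7, 5, -12)
  hex 3: (8, 4, -12)
  hex 4: (9, 4, -13)
  hex 5: (10, 4, -14)
  hex 6: (11, 4, -15)
  hex 7: (11, 5, -16)
  hex 8: (11, 6, -17)
  hex 9: (11, 7, -18)
  hex 10: (10, 8, -18)
  hex 11: (9, 9, -18)
  hex 12: (8, 10, -18)
  hex 13: (7, 10, -17)
  hex 14: (6, 10, -16)
  hex 15: (5, 10, -15)
  hex 16: (5, 9, -14)
  hex 17: (5, 8, -13)
Sorted: 18 hexes.

Answer: 5 7 -12
5 8 -13
5 9 -14
5 10 -15
6 6 -12
6 10 -16
7 5 -12
7 10 -17
8 4 -12
8 10 -18
9 4 -13
9 9 -18
10 4 -14
10 8 -18
11 4 -15
11 5 -16
11 6 -17
11 7 -18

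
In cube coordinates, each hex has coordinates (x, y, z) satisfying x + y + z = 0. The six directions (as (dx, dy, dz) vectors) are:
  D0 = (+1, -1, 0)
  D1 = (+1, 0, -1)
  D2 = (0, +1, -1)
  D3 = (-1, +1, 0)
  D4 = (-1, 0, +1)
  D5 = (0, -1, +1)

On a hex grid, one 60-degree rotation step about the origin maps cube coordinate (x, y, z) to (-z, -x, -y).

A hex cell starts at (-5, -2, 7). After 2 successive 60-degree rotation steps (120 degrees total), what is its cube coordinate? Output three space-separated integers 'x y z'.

Start: (-5, -2, 7)
Step 1: (-5, -2, 7) -> (-(7), -(-5), -(-2)) = (-7, 5, 2)
Step 2: (-7, 5, 2) -> (-(2), -(-7), -(5)) = (-2, 7, -5)

Answer: -2 7 -5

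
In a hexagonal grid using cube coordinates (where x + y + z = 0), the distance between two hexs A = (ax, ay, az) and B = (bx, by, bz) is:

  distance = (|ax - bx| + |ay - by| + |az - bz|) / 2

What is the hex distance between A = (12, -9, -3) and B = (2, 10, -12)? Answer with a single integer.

Answer: 19

Derivation:
|ax - bx| = |12 - 2| = 10
|ay - by| = |-9 - 10| = 19
|az - bz| = |-3 - (-12)| = 9
distance = (10 + 19 + 9) / 2 = 38 / 2 = 19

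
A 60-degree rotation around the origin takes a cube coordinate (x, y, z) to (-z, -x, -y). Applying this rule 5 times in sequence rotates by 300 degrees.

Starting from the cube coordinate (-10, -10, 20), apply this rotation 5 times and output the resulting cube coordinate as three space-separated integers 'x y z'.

Answer: 10 -20 10

Derivation:
Start: (-10, -10, 20)
Step 1: (-10, -10, 20) -> (-(20), -(-10), -(-10)) = (-20, 10, 10)
Step 2: (-20, 10, 10) -> (-(10), -(-20), -(10)) = (-10, 20, -10)
Step 3: (-10, 20, -10) -> (-(-10), -(-10), -(20)) = (10, 10, -20)
Step 4: (10, 10, -20) -> (-(-20), -(10), -(10)) = (20, -10, -10)
Step 5: (20, -10, -10) -> (-(-10), -(20), -(-10)) = (10, -20, 10)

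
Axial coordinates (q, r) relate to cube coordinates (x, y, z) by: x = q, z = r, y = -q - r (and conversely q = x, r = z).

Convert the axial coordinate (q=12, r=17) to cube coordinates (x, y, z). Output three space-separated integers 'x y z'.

Answer: 12 -29 17

Derivation:
x = q = 12
z = r = 17
y = -x - z = -(12) - (17) = -29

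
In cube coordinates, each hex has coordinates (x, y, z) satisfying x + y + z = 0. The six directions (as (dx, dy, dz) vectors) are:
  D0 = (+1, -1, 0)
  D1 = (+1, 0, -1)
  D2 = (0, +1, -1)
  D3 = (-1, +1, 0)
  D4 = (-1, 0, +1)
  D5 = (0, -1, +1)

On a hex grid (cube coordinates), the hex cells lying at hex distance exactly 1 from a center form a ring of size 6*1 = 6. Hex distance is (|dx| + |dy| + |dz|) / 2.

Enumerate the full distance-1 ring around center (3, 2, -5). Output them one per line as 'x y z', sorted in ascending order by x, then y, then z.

Walk ring at distance 1 from (3, 2, -5):
Start at center + D4*1 = (2, 2, -4)
  hex 0: (2, 2, -4)
  hex 1: (3, 1, -4)
  hex 2: (4, 1, -5)
  hex 3: (4, 2, -6)
  hex 4: (3, 3, -6)
  hex 5: (2, 3, -5)
Sorted: 6 hexes.

Answer: 2 2 -4
2 3 -5
3 1 -4
3 3 -6
4 1 -5
4 2 -6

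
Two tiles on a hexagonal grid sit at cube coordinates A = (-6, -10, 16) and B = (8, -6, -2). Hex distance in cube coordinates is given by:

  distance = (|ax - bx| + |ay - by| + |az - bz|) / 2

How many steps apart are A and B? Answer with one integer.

|ax - bx| = |-6 - 8| = 14
|ay - by| = |-10 - (-6)| = 4
|az - bz| = |16 - (-2)| = 18
distance = (14 + 4 + 18) / 2 = 36 / 2 = 18

Answer: 18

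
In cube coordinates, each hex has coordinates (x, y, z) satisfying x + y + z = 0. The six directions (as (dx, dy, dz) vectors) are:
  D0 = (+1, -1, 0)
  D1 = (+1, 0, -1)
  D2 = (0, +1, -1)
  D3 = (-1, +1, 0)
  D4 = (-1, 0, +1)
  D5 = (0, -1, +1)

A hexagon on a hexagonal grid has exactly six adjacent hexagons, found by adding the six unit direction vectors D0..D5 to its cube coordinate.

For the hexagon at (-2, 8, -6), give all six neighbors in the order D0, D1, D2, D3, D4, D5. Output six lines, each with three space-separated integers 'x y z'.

Center: (-2, 8, -6). Add each direction:
  D0: (-2, 8, -6) + (1, -1, 0) = (-1, 7, -6)
  D1: (-2, 8, -6) + (1, 0, -1) = (-1, 8, -7)
  D2: (-2, 8, -6) + (0, 1, -1) = (-2, 9, -7)
  D3: (-2, 8, -6) + (-1, 1, 0) = (-3, 9, -6)
  D4: (-2, 8, -6) + (-1, 0, 1) = (-3, 8, -5)
  D5: (-2, 8, -6) + (0, -1, 1) = (-2, 7, -5)

Answer: -1 7 -6
-1 8 -7
-2 9 -7
-3 9 -6
-3 8 -5
-2 7 -5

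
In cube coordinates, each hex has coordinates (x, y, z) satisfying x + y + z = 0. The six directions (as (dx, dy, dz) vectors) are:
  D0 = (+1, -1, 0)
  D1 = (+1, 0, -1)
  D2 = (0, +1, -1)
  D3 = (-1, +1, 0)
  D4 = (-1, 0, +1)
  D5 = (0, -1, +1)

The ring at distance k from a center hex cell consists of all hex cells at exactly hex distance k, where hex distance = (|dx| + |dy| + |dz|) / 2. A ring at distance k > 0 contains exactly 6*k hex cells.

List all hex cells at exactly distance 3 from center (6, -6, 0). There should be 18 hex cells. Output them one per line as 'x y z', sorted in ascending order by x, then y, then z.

Walk ring at distance 3 from (6, -6, 0):
Start at center + D4*3 = (3, -6, 3)
  hex 0: (3, -6, 3)
  hex 1: (4, -7, 3)
  hex 2: (5, -8, 3)
  hex 3: (6, -9, 3)
  hex 4: (7, -9, 2)
  hex 5: (8, -9, 1)
  hex 6: (9, -9, 0)
  hex 7: (9, -8, -1)
  hex 8: (9, -7, -2)
  hex 9: (9, -6, -3)
  hex 10: (8, -5, -3)
  hex 11: (7, -4, -3)
  hex 12: (6, -3, -3)
  hex 13: (5, -3, -2)
  hex 14: (4, -3, -1)
  hex 15: (3, -3, 0)
  hex 16: (3, -4, 1)
  hex 17: (3, -5, 2)
Sorted: 18 hexes.

Answer: 3 -6 3
3 -5 2
3 -4 1
3 -3 0
4 -7 3
4 -3 -1
5 -8 3
5 -3 -2
6 -9 3
6 -3 -3
7 -9 2
7 -4 -3
8 -9 1
8 -5 -3
9 -9 0
9 -8 -1
9 -7 -2
9 -6 -3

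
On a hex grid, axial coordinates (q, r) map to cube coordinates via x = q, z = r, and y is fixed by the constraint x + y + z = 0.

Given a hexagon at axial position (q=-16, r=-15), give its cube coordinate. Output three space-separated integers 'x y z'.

Answer: -16 31 -15

Derivation:
x = q = -16
z = r = -15
y = -x - z = -(-16) - (-15) = 31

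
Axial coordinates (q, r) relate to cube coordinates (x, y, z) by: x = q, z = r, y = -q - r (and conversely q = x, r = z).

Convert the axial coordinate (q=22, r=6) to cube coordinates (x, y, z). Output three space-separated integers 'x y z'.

x = q = 22
z = r = 6
y = -x - z = -(22) - (6) = -28

Answer: 22 -28 6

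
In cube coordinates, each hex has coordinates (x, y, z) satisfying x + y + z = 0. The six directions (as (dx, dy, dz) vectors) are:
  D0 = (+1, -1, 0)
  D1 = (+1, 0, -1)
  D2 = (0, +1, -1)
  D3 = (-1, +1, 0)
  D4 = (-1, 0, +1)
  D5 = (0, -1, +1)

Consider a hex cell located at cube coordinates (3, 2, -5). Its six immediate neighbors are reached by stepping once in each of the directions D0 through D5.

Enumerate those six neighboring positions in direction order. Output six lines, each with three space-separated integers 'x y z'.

Answer: 4 1 -5
4 2 -6
3 3 -6
2 3 -5
2 2 -4
3 1 -4

Derivation:
Center: (3, 2, -5). Add each direction:
  D0: (3, 2, -5) + (1, -1, 0) = (4, 1, -5)
  D1: (3, 2, -5) + (1, 0, -1) = (4, 2, -6)
  D2: (3, 2, -5) + (0, 1, -1) = (3, 3, -6)
  D3: (3, 2, -5) + (-1, 1, 0) = (2, 3, -5)
  D4: (3, 2, -5) + (-1, 0, 1) = (2, 2, -4)
  D5: (3, 2, -5) + (0, -1, 1) = (3, 1, -4)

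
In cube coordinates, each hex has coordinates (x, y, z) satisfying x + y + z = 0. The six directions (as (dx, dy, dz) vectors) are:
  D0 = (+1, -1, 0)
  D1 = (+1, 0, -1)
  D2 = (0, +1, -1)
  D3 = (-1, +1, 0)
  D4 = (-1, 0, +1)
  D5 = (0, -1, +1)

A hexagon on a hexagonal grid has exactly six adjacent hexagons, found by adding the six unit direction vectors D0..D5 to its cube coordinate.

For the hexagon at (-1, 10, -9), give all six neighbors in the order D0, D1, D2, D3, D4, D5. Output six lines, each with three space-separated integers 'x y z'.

Center: (-1, 10, -9). Add each direction:
  D0: (-1, 10, -9) + (1, -1, 0) = (0, 9, -9)
  D1: (-1, 10, -9) + (1, 0, -1) = (0, 10, -10)
  D2: (-1, 10, -9) + (0, 1, -1) = (-1, 11, -10)
  D3: (-1, 10, -9) + (-1, 1, 0) = (-2, 11, -9)
  D4: (-1, 10, -9) + (-1, 0, 1) = (-2, 10, -8)
  D5: (-1, 10, -9) + (0, -1, 1) = (-1, 9, -8)

Answer: 0 9 -9
0 10 -10
-1 11 -10
-2 11 -9
-2 10 -8
-1 9 -8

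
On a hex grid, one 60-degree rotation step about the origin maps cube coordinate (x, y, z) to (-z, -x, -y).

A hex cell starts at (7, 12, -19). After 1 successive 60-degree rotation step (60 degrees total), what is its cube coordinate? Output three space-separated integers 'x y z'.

Answer: 19 -7 -12

Derivation:
Start: (7, 12, -19)
Step 1: (7, 12, -19) -> (-(-19), -(7), -(12)) = (19, -7, -12)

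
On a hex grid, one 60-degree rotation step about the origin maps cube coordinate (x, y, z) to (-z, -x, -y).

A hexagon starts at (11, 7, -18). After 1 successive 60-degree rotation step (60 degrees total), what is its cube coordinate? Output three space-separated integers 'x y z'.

Start: (11, 7, -18)
Step 1: (11, 7, -18) -> (-(-18), -(11), -(7)) = (18, -11, -7)

Answer: 18 -11 -7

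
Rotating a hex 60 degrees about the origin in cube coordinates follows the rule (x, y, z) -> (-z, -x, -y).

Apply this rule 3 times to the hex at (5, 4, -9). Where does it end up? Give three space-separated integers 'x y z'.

Start: (5, 4, -9)
Step 1: (5, 4, -9) -> (-(-9), -(5), -(4)) = (9, -5, -4)
Step 2: (9, -5, -4) -> (-(-4), -(9), -(-5)) = (4, -9, 5)
Step 3: (4, -9, 5) -> (-(5), -(4), -(-9)) = (-5, -4, 9)

Answer: -5 -4 9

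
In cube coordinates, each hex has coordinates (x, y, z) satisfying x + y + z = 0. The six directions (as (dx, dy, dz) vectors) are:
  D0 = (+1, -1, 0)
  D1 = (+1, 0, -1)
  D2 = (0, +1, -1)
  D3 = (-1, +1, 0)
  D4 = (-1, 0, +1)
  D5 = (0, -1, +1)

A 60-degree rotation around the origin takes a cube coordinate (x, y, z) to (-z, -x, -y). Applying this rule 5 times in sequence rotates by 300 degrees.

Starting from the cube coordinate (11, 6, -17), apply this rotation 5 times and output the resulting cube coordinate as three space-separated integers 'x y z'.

Answer: -6 17 -11

Derivation:
Start: (11, 6, -17)
Step 1: (11, 6, -17) -> (-(-17), -(11), -(6)) = (17, -11, -6)
Step 2: (17, -11, -6) -> (-(-6), -(17), -(-11)) = (6, -17, 11)
Step 3: (6, -17, 11) -> (-(11), -(6), -(-17)) = (-11, -6, 17)
Step 4: (-11, -6, 17) -> (-(17), -(-11), -(-6)) = (-17, 11, 6)
Step 5: (-17, 11, 6) -> (-(6), -(-17), -(11)) = (-6, 17, -11)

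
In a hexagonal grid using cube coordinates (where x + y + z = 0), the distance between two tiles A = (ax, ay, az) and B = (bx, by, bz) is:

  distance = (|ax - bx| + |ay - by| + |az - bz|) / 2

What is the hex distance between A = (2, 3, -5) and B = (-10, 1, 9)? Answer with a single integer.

Answer: 14

Derivation:
|ax - bx| = |2 - (-10)| = 12
|ay - by| = |3 - 1| = 2
|az - bz| = |-5 - 9| = 14
distance = (12 + 2 + 14) / 2 = 28 / 2 = 14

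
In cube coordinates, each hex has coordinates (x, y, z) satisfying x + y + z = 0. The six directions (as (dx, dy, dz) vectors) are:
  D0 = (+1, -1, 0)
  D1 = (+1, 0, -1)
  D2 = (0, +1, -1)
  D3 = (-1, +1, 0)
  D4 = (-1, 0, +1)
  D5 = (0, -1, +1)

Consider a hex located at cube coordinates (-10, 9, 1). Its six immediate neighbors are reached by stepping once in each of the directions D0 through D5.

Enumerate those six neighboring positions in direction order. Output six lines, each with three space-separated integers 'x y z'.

Center: (-10, 9, 1). Add each direction:
  D0: (-10, 9, 1) + (1, -1, 0) = (-9, 8, 1)
  D1: (-10, 9, 1) + (1, 0, -1) = (-9, 9, 0)
  D2: (-10, 9, 1) + (0, 1, -1) = (-10, 10, 0)
  D3: (-10, 9, 1) + (-1, 1, 0) = (-11, 10, 1)
  D4: (-10, 9, 1) + (-1, 0, 1) = (-11, 9, 2)
  D5: (-10, 9, 1) + (0, -1, 1) = (-10, 8, 2)

Answer: -9 8 1
-9 9 0
-10 10 0
-11 10 1
-11 9 2
-10 8 2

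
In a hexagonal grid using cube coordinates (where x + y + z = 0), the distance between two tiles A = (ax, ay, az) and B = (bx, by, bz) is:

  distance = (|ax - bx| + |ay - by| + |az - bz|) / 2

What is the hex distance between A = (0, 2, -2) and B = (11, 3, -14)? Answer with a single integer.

Answer: 12

Derivation:
|ax - bx| = |0 - 11| = 11
|ay - by| = |2 - 3| = 1
|az - bz| = |-2 - (-14)| = 12
distance = (11 + 1 + 12) / 2 = 24 / 2 = 12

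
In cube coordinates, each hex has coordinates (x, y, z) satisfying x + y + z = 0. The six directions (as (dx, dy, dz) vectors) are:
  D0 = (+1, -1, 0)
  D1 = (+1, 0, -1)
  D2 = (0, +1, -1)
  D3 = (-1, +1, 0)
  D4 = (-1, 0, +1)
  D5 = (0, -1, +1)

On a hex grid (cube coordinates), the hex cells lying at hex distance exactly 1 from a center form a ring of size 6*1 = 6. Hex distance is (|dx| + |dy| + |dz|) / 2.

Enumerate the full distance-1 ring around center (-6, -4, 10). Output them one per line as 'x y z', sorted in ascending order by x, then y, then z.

Answer: -7 -4 11
-7 -3 10
-6 -5 11
-6 -3 9
-5 -5 10
-5 -4 9

Derivation:
Walk ring at distance 1 from (-6, -4, 10):
Start at center + D4*1 = (-7, -4, 11)
  hex 0: (-7, -4, 11)
  hex 1: (-6, -5, 11)
  hex 2: (-5, -5, 10)
  hex 3: (-5, -4, 9)
  hex 4: (-6, -3, 9)
  hex 5: (-7, -3, 10)
Sorted: 6 hexes.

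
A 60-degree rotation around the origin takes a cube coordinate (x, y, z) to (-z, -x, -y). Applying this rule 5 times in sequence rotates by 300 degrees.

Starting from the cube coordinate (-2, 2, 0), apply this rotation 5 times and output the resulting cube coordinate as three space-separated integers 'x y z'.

Answer: -2 0 2

Derivation:
Start: (-2, 2, 0)
Step 1: (-2, 2, 0) -> (-(0), -(-2), -(2)) = (0, 2, -2)
Step 2: (0, 2, -2) -> (-(-2), -(0), -(2)) = (2, 0, -2)
Step 3: (2, 0, -2) -> (-(-2), -(2), -(0)) = (2, -2, 0)
Step 4: (2, -2, 0) -> (-(0), -(2), -(-2)) = (0, -2, 2)
Step 5: (0, -2, 2) -> (-(2), -(0), -(-2)) = (-2, 0, 2)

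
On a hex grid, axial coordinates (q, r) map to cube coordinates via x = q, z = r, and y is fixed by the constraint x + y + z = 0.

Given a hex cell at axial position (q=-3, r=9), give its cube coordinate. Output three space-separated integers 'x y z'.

Answer: -3 -6 9

Derivation:
x = q = -3
z = r = 9
y = -x - z = -(-3) - (9) = -6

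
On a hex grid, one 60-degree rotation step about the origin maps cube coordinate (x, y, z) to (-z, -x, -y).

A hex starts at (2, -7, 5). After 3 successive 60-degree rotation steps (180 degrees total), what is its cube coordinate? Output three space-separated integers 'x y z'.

Answer: -2 7 -5

Derivation:
Start: (2, -7, 5)
Step 1: (2, -7, 5) -> (-(5), -(2), -(-7)) = (-5, -2, 7)
Step 2: (-5, -2, 7) -> (-(7), -(-5), -(-2)) = (-7, 5, 2)
Step 3: (-7, 5, 2) -> (-(2), -(-7), -(5)) = (-2, 7, -5)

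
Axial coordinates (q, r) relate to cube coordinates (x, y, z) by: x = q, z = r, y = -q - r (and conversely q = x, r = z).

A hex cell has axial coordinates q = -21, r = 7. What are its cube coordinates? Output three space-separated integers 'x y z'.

x = q = -21
z = r = 7
y = -x - z = -(-21) - (7) = 14

Answer: -21 14 7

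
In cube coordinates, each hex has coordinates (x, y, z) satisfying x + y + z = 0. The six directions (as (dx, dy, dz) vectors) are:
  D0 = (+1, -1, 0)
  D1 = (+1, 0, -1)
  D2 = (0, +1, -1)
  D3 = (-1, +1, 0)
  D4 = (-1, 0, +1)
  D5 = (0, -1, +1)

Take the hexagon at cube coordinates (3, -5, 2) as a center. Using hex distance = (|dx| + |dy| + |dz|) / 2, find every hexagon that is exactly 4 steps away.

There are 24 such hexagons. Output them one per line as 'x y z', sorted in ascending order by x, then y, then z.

Answer: -1 -5 6
-1 -4 5
-1 -3 4
-1 -2 3
-1 -1 2
0 -6 6
0 -1 1
1 -7 6
1 -1 0
2 -8 6
2 -1 -1
3 -9 6
3 -1 -2
4 -9 5
4 -2 -2
5 -9 4
5 -3 -2
6 -9 3
6 -4 -2
7 -9 2
7 -8 1
7 -7 0
7 -6 -1
7 -5 -2

Derivation:
Walk ring at distance 4 from (3, -5, 2):
Start at center + D4*4 = (-1, -5, 6)
  hex 0: (-1, -5, 6)
  hex 1: (0, -6, 6)
  hex 2: (1, -7, 6)
  hex 3: (2, -8, 6)
  hex 4: (3, -9, 6)
  hex 5: (4, -9, 5)
  hex 6: (5, -9, 4)
  hex 7: (6, -9, 3)
  hex 8: (7, -9, 2)
  hex 9: (7, -8, 1)
  hex 10: (7, -7, 0)
  hex 11: (7, -6, -1)
  hex 12: (7, -5, -2)
  hex 13: (6, -4, -2)
  hex 14: (5, -3, -2)
  hex 15: (4, -2, -2)
  hex 16: (3, -1, -2)
  hex 17: (2, -1, -1)
  hex 18: (1, -1, 0)
  hex 19: (0, -1, 1)
  hex 20: (-1, -1, 2)
  hex 21: (-1, -2, 3)
  hex 22: (-1, -3, 4)
  hex 23: (-1, -4, 5)
Sorted: 24 hexes.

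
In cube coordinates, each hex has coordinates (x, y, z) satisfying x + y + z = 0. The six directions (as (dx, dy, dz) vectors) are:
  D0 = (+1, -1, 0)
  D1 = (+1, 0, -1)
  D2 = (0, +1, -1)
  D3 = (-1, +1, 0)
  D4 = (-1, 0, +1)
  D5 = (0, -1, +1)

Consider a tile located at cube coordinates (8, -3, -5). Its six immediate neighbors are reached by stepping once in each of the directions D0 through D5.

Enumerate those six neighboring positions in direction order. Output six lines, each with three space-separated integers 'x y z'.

Answer: 9 -4 -5
9 -3 -6
8 -2 -6
7 -2 -5
7 -3 -4
8 -4 -4

Derivation:
Center: (8, -3, -5). Add each direction:
  D0: (8, -3, -5) + (1, -1, 0) = (9, -4, -5)
  D1: (8, -3, -5) + (1, 0, -1) = (9, -3, -6)
  D2: (8, -3, -5) + (0, 1, -1) = (8, -2, -6)
  D3: (8, -3, -5) + (-1, 1, 0) = (7, -2, -5)
  D4: (8, -3, -5) + (-1, 0, 1) = (7, -3, -4)
  D5: (8, -3, -5) + (0, -1, 1) = (8, -4, -4)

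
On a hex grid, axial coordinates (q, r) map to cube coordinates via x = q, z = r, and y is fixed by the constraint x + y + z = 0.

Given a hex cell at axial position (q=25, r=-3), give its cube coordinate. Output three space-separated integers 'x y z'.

Answer: 25 -22 -3

Derivation:
x = q = 25
z = r = -3
y = -x - z = -(25) - (-3) = -22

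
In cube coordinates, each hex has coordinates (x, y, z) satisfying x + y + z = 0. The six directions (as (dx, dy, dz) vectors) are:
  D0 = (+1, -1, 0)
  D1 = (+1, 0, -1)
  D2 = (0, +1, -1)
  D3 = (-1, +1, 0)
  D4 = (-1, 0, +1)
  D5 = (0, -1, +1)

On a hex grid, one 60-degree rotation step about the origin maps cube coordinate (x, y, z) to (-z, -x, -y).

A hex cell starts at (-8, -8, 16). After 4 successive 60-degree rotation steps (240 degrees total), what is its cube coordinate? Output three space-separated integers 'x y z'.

Start: (-8, -8, 16)
Step 1: (-8, -8, 16) -> (-(16), -(-8), -(-8)) = (-16, 8, 8)
Step 2: (-16, 8, 8) -> (-(8), -(-16), -(8)) = (-8, 16, -8)
Step 3: (-8, 16, -8) -> (-(-8), -(-8), -(16)) = (8, 8, -16)
Step 4: (8, 8, -16) -> (-(-16), -(8), -(8)) = (16, -8, -8)

Answer: 16 -8 -8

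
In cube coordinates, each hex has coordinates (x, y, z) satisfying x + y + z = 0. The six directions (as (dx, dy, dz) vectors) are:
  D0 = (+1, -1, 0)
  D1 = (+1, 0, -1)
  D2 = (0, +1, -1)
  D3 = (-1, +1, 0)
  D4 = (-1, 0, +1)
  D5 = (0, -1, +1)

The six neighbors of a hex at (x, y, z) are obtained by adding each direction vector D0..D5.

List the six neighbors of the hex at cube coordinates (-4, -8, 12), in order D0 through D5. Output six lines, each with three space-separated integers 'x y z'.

Center: (-4, -8, 12). Add each direction:
  D0: (-4, -8, 12) + (1, -1, 0) = (-3, -9, 12)
  D1: (-4, -8, 12) + (1, 0, -1) = (-3, -8, 11)
  D2: (-4, -8, 12) + (0, 1, -1) = (-4, -7, 11)
  D3: (-4, -8, 12) + (-1, 1, 0) = (-5, -7, 12)
  D4: (-4, -8, 12) + (-1, 0, 1) = (-5, -8, 13)
  D5: (-4, -8, 12) + (0, -1, 1) = (-4, -9, 13)

Answer: -3 -9 12
-3 -8 11
-4 -7 11
-5 -7 12
-5 -8 13
-4 -9 13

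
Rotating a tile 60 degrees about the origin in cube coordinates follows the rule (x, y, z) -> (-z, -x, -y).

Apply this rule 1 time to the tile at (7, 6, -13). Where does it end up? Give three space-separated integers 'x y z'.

Answer: 13 -7 -6

Derivation:
Start: (7, 6, -13)
Step 1: (7, 6, -13) -> (-(-13), -(7), -(6)) = (13, -7, -6)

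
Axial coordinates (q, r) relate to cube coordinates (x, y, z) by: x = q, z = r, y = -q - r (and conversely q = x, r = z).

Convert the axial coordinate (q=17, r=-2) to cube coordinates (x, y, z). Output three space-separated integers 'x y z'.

Answer: 17 -15 -2

Derivation:
x = q = 17
z = r = -2
y = -x - z = -(17) - (-2) = -15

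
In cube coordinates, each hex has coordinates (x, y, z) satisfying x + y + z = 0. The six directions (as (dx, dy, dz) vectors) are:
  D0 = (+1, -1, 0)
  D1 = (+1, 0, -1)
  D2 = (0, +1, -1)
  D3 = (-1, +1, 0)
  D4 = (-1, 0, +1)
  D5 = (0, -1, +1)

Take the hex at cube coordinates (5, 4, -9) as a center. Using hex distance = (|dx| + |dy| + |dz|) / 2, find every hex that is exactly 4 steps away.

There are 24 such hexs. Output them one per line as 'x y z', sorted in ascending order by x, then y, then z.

Walk ring at distance 4 from (5, 4, -9):
Start at center + D4*4 = (1, 4, -5)
  hex 0: (1, 4, -5)
  hex 1: (2, 3, -5)
  hex 2: (3, 2, -5)
  hex 3: (4, 1, -5)
  hex 4: (5, 0, -5)
  hex 5: (6, 0, -6)
  hex 6: (7, 0, -7)
  hex 7: (8, 0, -8)
  hex 8: (9, 0, -9)
  hex 9: (9, 1, -10)
  hex 10: (9, 2, -11)
  hex 11: (9, 3, -12)
  hex 12: (9, 4, -13)
  hex 13: (8, 5, -13)
  hex 14: (7, 6, -13)
  hex 15: (6, 7, -13)
  hex 16: (5, 8, -13)
  hex 17: (4, 8, -12)
  hex 18: (3, 8, -11)
  hex 19: (2, 8, -10)
  hex 20: (1, 8, -9)
  hex 21: (1, 7, -8)
  hex 22: (1, 6, -7)
  hex 23: (1, 5, -6)
Sorted: 24 hexes.

Answer: 1 4 -5
1 5 -6
1 6 -7
1 7 -8
1 8 -9
2 3 -5
2 8 -10
3 2 -5
3 8 -11
4 1 -5
4 8 -12
5 0 -5
5 8 -13
6 0 -6
6 7 -13
7 0 -7
7 6 -13
8 0 -8
8 5 -13
9 0 -9
9 1 -10
9 2 -11
9 3 -12
9 4 -13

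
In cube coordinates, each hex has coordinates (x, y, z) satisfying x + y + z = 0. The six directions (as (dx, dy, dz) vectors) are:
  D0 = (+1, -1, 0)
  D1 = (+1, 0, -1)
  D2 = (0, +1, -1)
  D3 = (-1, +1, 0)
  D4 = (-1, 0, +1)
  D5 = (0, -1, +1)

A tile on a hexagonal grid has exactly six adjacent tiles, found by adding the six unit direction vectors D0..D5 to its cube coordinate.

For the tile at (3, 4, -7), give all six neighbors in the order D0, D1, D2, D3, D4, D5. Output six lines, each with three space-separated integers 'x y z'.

Center: (3, 4, -7). Add each direction:
  D0: (3, 4, -7) + (1, -1, 0) = (4, 3, -7)
  D1: (3, 4, -7) + (1, 0, -1) = (4, 4, -8)
  D2: (3, 4, -7) + (0, 1, -1) = (3, 5, -8)
  D3: (3, 4, -7) + (-1, 1, 0) = (2, 5, -7)
  D4: (3, 4, -7) + (-1, 0, 1) = (2, 4, -6)
  D5: (3, 4, -7) + (0, -1, 1) = (3, 3, -6)

Answer: 4 3 -7
4 4 -8
3 5 -8
2 5 -7
2 4 -6
3 3 -6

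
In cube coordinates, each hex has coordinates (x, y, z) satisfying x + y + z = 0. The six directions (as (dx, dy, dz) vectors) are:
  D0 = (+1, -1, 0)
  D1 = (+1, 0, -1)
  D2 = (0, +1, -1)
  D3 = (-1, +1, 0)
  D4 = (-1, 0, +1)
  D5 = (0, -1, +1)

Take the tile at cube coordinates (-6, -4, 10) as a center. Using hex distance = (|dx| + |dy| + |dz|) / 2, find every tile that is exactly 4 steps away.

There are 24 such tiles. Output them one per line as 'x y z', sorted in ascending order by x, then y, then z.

Walk ring at distance 4 from (-6, -4, 10):
Start at center + D4*4 = (-10, -4, 14)
  hex 0: (-10, -4, 14)
  hex 1: (-9, -5, 14)
  hex 2: (-8, -6, 14)
  hex 3: (-7, -7, 14)
  hex 4: (-6, -8, 14)
  hex 5: (-5, -8, 13)
  hex 6: (-4, -8, 12)
  hex 7: (-3, -8, 11)
  hex 8: (-2, -8, 10)
  hex 9: (-2, -7, 9)
  hex 10: (-2, -6, 8)
  hex 11: (-2, -5, 7)
  hex 12: (-2, -4, 6)
  hex 13: (-3, -3, 6)
  hex 14: (-4, -2, 6)
  hex 15: (-5, -1, 6)
  hex 16: (-6, 0, 6)
  hex 17: (-7, 0, 7)
  hex 18: (-8, 0, 8)
  hex 19: (-9, 0, 9)
  hex 20: (-10, 0, 10)
  hex 21: (-10, -1, 11)
  hex 22: (-10, -2, 12)
  hex 23: (-10, -3, 13)
Sorted: 24 hexes.

Answer: -10 -4 14
-10 -3 13
-10 -2 12
-10 -1 11
-10 0 10
-9 -5 14
-9 0 9
-8 -6 14
-8 0 8
-7 -7 14
-7 0 7
-6 -8 14
-6 0 6
-5 -8 13
-5 -1 6
-4 -8 12
-4 -2 6
-3 -8 11
-3 -3 6
-2 -8 10
-2 -7 9
-2 -6 8
-2 -5 7
-2 -4 6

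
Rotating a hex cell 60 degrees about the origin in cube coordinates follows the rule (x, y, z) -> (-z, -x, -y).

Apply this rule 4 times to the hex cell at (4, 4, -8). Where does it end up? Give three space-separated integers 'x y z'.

Start: (4, 4, -8)
Step 1: (4, 4, -8) -> (-(-8), -(4), -(4)) = (8, -4, -4)
Step 2: (8, -4, -4) -> (-(-4), -(8), -(-4)) = (4, -8, 4)
Step 3: (4, -8, 4) -> (-(4), -(4), -(-8)) = (-4, -4, 8)
Step 4: (-4, -4, 8) -> (-(8), -(-4), -(-4)) = (-8, 4, 4)

Answer: -8 4 4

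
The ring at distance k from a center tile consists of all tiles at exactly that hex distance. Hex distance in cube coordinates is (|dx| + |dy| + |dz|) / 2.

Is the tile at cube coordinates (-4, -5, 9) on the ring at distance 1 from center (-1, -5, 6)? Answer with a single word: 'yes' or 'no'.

Answer: no

Derivation:
|px - cx| = |-4 - (-1)| = 3
|py - cy| = |-5 - (-5)| = 0
|pz - cz| = |9 - 6| = 3
distance = (3+0+3)/2 = 6/2 = 3
radius = 1; distance != radius -> no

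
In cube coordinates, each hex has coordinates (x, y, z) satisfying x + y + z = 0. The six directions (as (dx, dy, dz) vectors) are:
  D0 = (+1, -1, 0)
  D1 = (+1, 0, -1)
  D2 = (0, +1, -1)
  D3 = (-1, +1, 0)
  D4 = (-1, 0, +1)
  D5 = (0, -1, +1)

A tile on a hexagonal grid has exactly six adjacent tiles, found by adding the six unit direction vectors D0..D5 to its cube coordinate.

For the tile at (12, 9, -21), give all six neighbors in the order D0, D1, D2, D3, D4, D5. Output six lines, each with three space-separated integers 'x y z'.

Center: (12, 9, -21). Add each direction:
  D0: (12, 9, -21) + (1, -1, 0) = (13, 8, -21)
  D1: (12, 9, -21) + (1, 0, -1) = (13, 9, -22)
  D2: (12, 9, -21) + (0, 1, -1) = (12, 10, -22)
  D3: (12, 9, -21) + (-1, 1, 0) = (11, 10, -21)
  D4: (12, 9, -21) + (-1, 0, 1) = (11, 9, -20)
  D5: (12, 9, -21) + (0, -1, 1) = (12, 8, -20)

Answer: 13 8 -21
13 9 -22
12 10 -22
11 10 -21
11 9 -20
12 8 -20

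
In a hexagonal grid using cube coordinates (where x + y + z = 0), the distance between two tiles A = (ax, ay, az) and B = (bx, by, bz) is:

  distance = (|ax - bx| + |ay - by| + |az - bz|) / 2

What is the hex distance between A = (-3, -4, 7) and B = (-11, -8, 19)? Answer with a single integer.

Answer: 12

Derivation:
|ax - bx| = |-3 - (-11)| = 8
|ay - by| = |-4 - (-8)| = 4
|az - bz| = |7 - 19| = 12
distance = (8 + 4 + 12) / 2 = 24 / 2 = 12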